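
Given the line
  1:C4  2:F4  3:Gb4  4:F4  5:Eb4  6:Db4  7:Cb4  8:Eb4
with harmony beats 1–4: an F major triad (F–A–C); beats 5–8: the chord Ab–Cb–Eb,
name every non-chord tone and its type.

The harmony at that moment is F major triad (F, A, C); Gb4 is not a chord tone.
It is approached by step up from F4 and left by step down to F4.
Step away and step back to the same note — a neighbor tone (upper neighbor).
The harmony at that moment is Ab minor triad (Ab, Cb, Eb); Db4 is not a chord tone.
It is approached by step down from Eb4 and left by step down to Cb4.
Step in, step out in the same direction — a passing tone.

Gb4 (beat 3) — neighbor tone; Db4 (beat 6) — passing tone.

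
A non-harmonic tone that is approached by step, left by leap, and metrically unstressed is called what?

Approach: by step. Departure: by leap. Metric position: weak.
Step in, leap out, from a weak position — an escape tone (échappée). (It is the mirror image of the appoggiatura, which leaps in and steps out on a strong beat.)

Escape tone.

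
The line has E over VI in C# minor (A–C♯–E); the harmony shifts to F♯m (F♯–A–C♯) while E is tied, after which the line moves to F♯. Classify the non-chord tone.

E is a retardation.

The harmony at that moment is F♯ minor triad (F♯, A, C♯); E is not a chord tone.
It is held over (the same pitch as the preceding E) and left by step up to F♯.
Held over from the previous chord and resolving up by step — a retardation.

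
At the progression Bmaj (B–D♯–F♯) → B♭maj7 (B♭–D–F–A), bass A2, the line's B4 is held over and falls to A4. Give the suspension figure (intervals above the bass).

9–8 suspension.

At the second chord the bass is A2. The suspended B4 lies a ninth above the bass; after resolving down by step to A4, the interval above the bass becomes an octave.
Suspension figures are named by those two intervals: 9–8.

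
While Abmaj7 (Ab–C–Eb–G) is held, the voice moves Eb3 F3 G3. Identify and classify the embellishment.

The harmony at that moment is Ab major seventh chord (Ab, C, Eb, G); F3 is not a chord tone.
It is approached by step up from Eb3 and left by step up to G3.
Step in, step out in the same direction — a passing tone.

F3 is a passing tone.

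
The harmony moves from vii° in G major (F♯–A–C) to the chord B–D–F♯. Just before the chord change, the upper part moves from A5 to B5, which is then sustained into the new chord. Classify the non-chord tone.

The harmony at that moment is F♯ diminished triad (F♯, A, C); B5 is not a chord tone.
It is approached by step up from A5 and then sustained as the same pitch into the next harmony.
Arriving early and becoming a chord tone when the harmony changes — an anticipation.

B5 is an anticipation.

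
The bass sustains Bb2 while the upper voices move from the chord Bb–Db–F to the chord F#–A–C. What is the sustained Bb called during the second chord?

Pedal tone (pedal point).

The harmony at that moment is F# diminished triad (F#, A, C); Bb2 is not a chord tone.
It is held over (the same pitch as the preceding Bb2) and then sustained as the same pitch into the next harmony.
Sustained through a change of harmony — a pedal tone.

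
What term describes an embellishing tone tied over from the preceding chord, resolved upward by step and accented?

Approach: by preparation — the pitch is first a chord tone, then held (tied or repeated) while the harmony changes under it. Departure: up by step. Metric position: strong.
A prepared dissonance that resolves upward by step — a retardation. (The same figure resolving downward would be a suspension.)

Retardation.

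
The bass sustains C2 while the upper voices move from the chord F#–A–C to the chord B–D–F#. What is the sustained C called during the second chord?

The harmony at that moment is B minor triad (B, D, F#); C2 is not a chord tone.
It is held over (the same pitch as the preceding C2) and then sustained as the same pitch into the next harmony.
Sustained through a change of harmony — a pedal tone.

Pedal tone (pedal point).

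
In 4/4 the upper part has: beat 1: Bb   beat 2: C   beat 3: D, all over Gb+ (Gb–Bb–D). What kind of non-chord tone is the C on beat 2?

The harmony at that moment is Gb augmented triad (Gb, Bb, D); C is not a chord tone.
It is approached by step up from Bb and left by step up to D.
Step in, step out in the same direction — a passing tone.

Passing tone.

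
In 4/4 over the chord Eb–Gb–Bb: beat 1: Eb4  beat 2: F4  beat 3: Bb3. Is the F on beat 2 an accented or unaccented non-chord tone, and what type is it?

The harmony at that moment is Eb minor triad (Eb, Gb, Bb); F4 is not a chord tone.
It is approached by step up from Eb4 and left by leap down to Bb3.
Step in, leap out — an escape tone.
It falls on a weak beat, so it is unaccented.

Unaccented escape tone.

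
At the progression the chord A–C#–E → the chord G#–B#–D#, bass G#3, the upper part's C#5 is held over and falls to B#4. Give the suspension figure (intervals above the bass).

4–3 suspension.

At the second chord the bass is G#3. The suspended C#5 lies a fourth above the bass; after resolving down by step to B#4, the interval above the bass becomes a third.
Suspension figures are named by those two intervals: 4–3.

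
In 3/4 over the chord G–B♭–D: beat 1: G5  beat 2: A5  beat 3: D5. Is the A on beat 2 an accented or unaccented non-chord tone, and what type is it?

Unaccented escape tone.

The harmony at that moment is G minor triad (G, B♭, D); A5 is not a chord tone.
It is approached by step up from G5 and left by leap down to D5.
Step in, leap out — an escape tone.
It falls on a weak beat, so it is unaccented.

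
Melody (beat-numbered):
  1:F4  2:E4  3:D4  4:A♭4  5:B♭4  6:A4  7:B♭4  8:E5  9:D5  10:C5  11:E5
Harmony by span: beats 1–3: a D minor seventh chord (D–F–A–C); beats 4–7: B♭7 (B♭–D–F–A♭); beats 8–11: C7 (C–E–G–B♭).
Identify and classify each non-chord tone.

The harmony at that moment is D minor seventh chord (D, F, A, C); E4 is not a chord tone.
It is approached by step down from F4 and left by step down to D4.
Step in, step out in the same direction — a passing tone.
The harmony at that moment is B♭ dominant seventh chord (B♭, D, F, A♭); A4 is not a chord tone.
It is approached by step down from B♭4 and left by step up to B♭4.
Step away and step back to the same note — a neighbor tone (lower neighbor).
The harmony at that moment is C dominant seventh chord (C, E, G, B♭); D5 is not a chord tone.
It is approached by step down from E5 and left by step down to C5.
Step in, step out in the same direction — a passing tone.

E4 (beat 2) — passing tone; A4 (beat 6) — neighbor tone; D5 (beat 9) — passing tone.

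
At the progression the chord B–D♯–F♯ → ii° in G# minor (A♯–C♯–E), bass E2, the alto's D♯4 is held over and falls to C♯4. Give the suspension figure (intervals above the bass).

7–6 suspension.

At the second chord the bass is E2. The suspended D♯4 lies a seventh above the bass; after resolving down by step to C♯4, the interval above the bass becomes a sixth.
Suspension figures are named by those two intervals: 7–6.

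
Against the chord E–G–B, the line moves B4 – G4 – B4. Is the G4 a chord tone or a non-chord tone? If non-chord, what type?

Chord tone (the third of E minor triad).

E minor triad contains E, G, B; G is the third, so it is a chord tone.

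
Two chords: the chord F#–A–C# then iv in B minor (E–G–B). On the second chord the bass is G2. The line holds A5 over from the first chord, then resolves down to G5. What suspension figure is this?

At the second chord the bass is G2. The suspended A5 lies a ninth above the bass; after resolving down by step to G5, the interval above the bass becomes an octave.
Suspension figures are named by those two intervals: 9–8.

9–8 suspension.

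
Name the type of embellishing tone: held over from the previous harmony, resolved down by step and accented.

Approach: by preparation — the pitch is first a chord tone, then held (tied or repeated) while the harmony changes under it. Departure: down by step. Metric position: strong.
A prepared dissonance that resolves downward by step — a suspension. (The same figure resolving upward would be a retardation.)

Suspension.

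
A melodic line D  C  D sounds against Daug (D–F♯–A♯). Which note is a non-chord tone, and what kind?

C is a neighbor tone.

The harmony at that moment is D augmented triad (D, F♯, A♯); C is not a chord tone.
It is approached by step down from D and left by step up to D.
Step away and step back to the same note — a neighbor tone (lower neighbor).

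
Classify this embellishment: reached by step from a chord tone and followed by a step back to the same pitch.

Approach: by step. Departure: by step in the opposite direction, back to the starting pitch.
Stepwise on both sides but reversing to return to the same chord tone — a neighbor tone. (Had it continued onward in the same direction it would be a passing tone instead.)

Neighbor tone.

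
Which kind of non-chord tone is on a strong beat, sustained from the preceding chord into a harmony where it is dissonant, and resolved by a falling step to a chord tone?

Approach: by preparation — the pitch is first a chord tone, then held (tied or repeated) while the harmony changes under it. Departure: down by step. Metric position: strong.
A prepared dissonance that resolves downward by step — a suspension. (The same figure resolving upward would be a retardation.)

Suspension.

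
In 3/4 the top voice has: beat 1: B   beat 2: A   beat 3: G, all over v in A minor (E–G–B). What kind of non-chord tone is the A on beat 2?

The harmony at that moment is E minor triad (E, G, B); A is not a chord tone.
It is approached by step down from B and left by step down to G.
Step in, step out in the same direction — a passing tone.

Passing tone.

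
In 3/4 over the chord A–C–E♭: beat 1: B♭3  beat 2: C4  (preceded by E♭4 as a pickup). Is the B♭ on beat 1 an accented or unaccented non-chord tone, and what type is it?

Accented appoggiatura.

The harmony at that moment is A diminished triad (A, C, E♭); B♭3 is not a chord tone.
It is approached by leap down from E♭4 and left by step up to C4.
Leap in, step out — an appoggiatura.
It falls on the downbeat, so it is accented.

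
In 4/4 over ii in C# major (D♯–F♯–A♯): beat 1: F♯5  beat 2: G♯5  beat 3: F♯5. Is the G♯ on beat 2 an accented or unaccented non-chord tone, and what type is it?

Unaccented neighbor tone.

The harmony at that moment is D♯ minor triad (D♯, F♯, A♯); G♯5 is not a chord tone.
It is approached by step up from F♯5 and left by step down to F♯5.
Step away and step back to the same note — a neighbor tone (upper neighbor).
It falls on a weak beat, so it is unaccented.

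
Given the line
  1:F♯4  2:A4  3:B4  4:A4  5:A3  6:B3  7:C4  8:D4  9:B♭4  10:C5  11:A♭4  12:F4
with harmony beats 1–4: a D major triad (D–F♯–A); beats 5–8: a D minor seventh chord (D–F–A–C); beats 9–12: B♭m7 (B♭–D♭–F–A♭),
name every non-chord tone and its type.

The harmony at that moment is D major triad (D, F♯, A); B4 is not a chord tone.
It is approached by step up from A4 and left by step down to A4.
Step away and step back to the same note — a neighbor tone (upper neighbor).
The harmony at that moment is D minor seventh chord (D, F, A, C); B3 is not a chord tone.
It is approached by step up from A3 and left by step up to C4.
Step in, step out in the same direction — a passing tone.
The harmony at that moment is B♭ minor seventh chord (B♭, D♭, F, A♭); C5 is not a chord tone.
It is approached by step up from B♭4 and left by leap down to A♭4.
Step in, leap out — an escape tone.

B4 (beat 3) — neighbor tone; B3 (beat 6) — passing tone; C5 (beat 10) — escape tone.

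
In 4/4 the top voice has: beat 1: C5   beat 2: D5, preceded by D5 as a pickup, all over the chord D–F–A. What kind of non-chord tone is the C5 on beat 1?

The harmony at that moment is D minor triad (D, F, A); C5 is not a chord tone.
It is approached by step down from D5 and left by step up to D5.
Step away and step back to the same note — a neighbor tone (lower neighbor).

Lower neighbor tone.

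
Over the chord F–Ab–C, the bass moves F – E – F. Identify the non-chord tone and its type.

The harmony at that moment is F minor triad (F, Ab, C); E is not a chord tone.
It is approached by step down from F and left by step up to F.
Step away and step back to the same note — a neighbor tone (lower neighbor).

E is a neighbor tone.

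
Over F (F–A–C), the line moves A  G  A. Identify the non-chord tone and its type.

The harmony at that moment is F major triad (F, A, C); G is not a chord tone.
It is approached by step down from A and left by step up to A.
Step away and step back to the same note — a neighbor tone (lower neighbor).

G is a neighbor tone.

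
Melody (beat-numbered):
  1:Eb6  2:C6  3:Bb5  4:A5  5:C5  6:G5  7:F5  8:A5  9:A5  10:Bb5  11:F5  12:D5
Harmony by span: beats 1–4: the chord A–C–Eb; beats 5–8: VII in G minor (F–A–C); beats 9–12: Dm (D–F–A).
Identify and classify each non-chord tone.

Bb5 (beat 3) — passing tone; G5 (beat 6) — appoggiatura; Bb5 (beat 10) — escape tone.

The harmony at that moment is A diminished triad (A, C, Eb); Bb5 is not a chord tone.
It is approached by step down from C6 and left by step down to A5.
Step in, step out in the same direction — a passing tone.
The harmony at that moment is F major triad (F, A, C); G5 is not a chord tone.
It is approached by leap up from C5 and left by step down to F5.
Leap in, step out — an appoggiatura.
The harmony at that moment is D minor triad (D, F, A); Bb5 is not a chord tone.
It is approached by step up from A5 and left by leap down to F5.
Step in, leap out — an escape tone.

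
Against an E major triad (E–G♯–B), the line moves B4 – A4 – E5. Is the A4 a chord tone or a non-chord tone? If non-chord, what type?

Non-chord tone — an escape tone.

The harmony at that moment is E major triad (E, G♯, B); A4 is not a chord tone.
It is approached by step down from B4 and left by leap up to E5.
Step in, leap out — an escape tone.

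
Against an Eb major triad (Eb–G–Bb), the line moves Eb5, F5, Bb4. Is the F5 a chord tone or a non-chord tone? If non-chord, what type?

Non-chord tone — an escape tone.

The harmony at that moment is Eb major triad (Eb, G, Bb); F5 is not a chord tone.
It is approached by step up from Eb5 and left by leap down to Bb4.
Step in, leap out — an escape tone.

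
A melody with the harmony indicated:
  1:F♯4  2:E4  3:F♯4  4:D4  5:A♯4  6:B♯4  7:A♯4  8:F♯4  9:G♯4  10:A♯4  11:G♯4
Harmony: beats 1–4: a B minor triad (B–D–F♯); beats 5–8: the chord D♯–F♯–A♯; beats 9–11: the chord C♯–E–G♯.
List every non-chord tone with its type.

The harmony at that moment is B minor triad (B, D, F♯); E4 is not a chord tone.
It is approached by step down from F♯4 and left by step up to F♯4.
Step away and step back to the same note — a neighbor tone (lower neighbor).
The harmony at that moment is D♯ minor triad (D♯, F♯, A♯); B♯4 is not a chord tone.
It is approached by step up from A♯4 and left by step down to A♯4.
Step away and step back to the same note — a neighbor tone (upper neighbor).
The harmony at that moment is C♯ minor triad (C♯, E, G♯); A♯4 is not a chord tone.
It is approached by step up from G♯4 and left by step down to G♯4.
Step away and step back to the same note — a neighbor tone (upper neighbor).

E4 (beat 2) — neighbor tone; B♯4 (beat 6) — neighbor tone; A♯4 (beat 10) — neighbor tone.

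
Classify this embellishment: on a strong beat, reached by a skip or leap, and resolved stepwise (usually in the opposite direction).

Appoggiatura.

Approach: by leap. Departure: by step. Metric position: strong.
Leap in, step out, in a metrically strong position — an appoggiatura. (It is the mirror image of the escape tone, which steps in and leaps out from a weak position.)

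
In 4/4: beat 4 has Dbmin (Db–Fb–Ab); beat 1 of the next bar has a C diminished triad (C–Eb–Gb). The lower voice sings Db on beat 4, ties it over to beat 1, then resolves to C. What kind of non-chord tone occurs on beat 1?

Suspension.

The harmony at that moment is C diminished triad (C, Eb, Gb); Db is not a chord tone.
It is held over (the same pitch as the preceding Db) and left by step down to C.
Held over from the previous chord and resolving down by step — a suspension.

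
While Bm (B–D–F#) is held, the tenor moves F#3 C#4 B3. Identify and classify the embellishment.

C#4 is an appoggiatura.

The harmony at that moment is B minor triad (B, D, F#); C#4 is not a chord tone.
It is approached by leap up from F#3 and left by step down to B3.
Leap in, step out — an appoggiatura.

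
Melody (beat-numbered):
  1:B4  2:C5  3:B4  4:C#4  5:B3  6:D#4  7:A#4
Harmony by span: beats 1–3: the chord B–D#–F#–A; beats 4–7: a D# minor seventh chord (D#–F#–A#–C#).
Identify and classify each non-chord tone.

The harmony at that moment is B dominant seventh chord (B, D#, F#, A); C5 is not a chord tone.
It is approached by step up from B4 and left by step down to B4.
Step away and step back to the same note — a neighbor tone (upper neighbor).
The harmony at that moment is D# minor seventh chord (D#, F#, A#, C#); B3 is not a chord tone.
It is approached by step down from C#4 and left by leap up to D#4.
Step in, leap out — an escape tone.

C5 (beat 2) — neighbor tone; B3 (beat 5) — escape tone.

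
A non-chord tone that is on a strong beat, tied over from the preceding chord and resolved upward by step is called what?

Approach: by preparation — the pitch is first a chord tone, then held (tied or repeated) while the harmony changes under it. Departure: up by step. Metric position: strong.
A prepared dissonance that resolves upward by step — a retardation. (The same figure resolving downward would be a suspension.)

Retardation.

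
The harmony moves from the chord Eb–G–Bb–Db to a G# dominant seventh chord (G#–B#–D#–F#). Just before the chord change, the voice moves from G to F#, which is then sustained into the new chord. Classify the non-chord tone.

The harmony at that moment is Eb dominant seventh chord (Eb, G, Bb, Db); F# is not a chord tone.
It is approached by step down from G and then sustained as the same pitch into the next harmony.
Arriving early and becoming a chord tone when the harmony changes — an anticipation.

F# is an anticipation.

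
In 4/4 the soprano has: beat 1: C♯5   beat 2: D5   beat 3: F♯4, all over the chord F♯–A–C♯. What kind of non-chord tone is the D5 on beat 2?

The harmony at that moment is F♯ minor triad (F♯, A, C♯); D5 is not a chord tone.
It is approached by step up from C♯5 and left by leap down to F♯4.
Step in, leap out, on a weak beat — an escape tone.

Escape tone.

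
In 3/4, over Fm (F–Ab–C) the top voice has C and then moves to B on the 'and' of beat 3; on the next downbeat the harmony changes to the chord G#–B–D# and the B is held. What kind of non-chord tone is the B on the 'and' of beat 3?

The harmony at that moment is F minor triad (F, Ab, C); B is not a chord tone.
It is approached by step down from C and then sustained as the same pitch into the next harmony.
Arriving early and becoming a chord tone when the harmony changes — an anticipation.

Anticipation.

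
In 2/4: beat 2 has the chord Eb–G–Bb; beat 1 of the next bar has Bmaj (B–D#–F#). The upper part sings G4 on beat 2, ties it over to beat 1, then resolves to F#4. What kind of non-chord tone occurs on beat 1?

Suspension.

The harmony at that moment is B major triad (B, D#, F#); G4 is not a chord tone.
It is held over (the same pitch as the preceding G4) and left by step down to F#4.
Held over from the previous chord and resolving down by step — a suspension.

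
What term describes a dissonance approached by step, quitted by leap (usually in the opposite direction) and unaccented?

Escape tone.

Approach: by step. Departure: by leap. Metric position: weak.
Step in, leap out, from a weak position — an escape tone (échappée). (It is the mirror image of the appoggiatura, which leaps in and steps out on a strong beat.)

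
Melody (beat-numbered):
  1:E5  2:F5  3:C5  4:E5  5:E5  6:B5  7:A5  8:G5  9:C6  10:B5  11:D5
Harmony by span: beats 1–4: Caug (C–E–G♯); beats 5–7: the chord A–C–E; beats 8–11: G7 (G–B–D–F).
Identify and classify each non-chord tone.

F5 (beat 2) — escape tone; B5 (beat 6) — appoggiatura; C6 (beat 9) — appoggiatura.

The harmony at that moment is C augmented triad (C, E, G♯); F5 is not a chord tone.
It is approached by step up from E5 and left by leap down to C5.
Step in, leap out — an escape tone.
The harmony at that moment is A minor triad (A, C, E); B5 is not a chord tone.
It is approached by leap up from E5 and left by step down to A5.
Leap in, step out — an appoggiatura.
The harmony at that moment is G dominant seventh chord (G, B, D, F); C6 is not a chord tone.
It is approached by leap up from G5 and left by step down to B5.
Leap in, step out — an appoggiatura.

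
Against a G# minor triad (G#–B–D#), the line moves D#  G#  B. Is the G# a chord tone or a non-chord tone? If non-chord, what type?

Chord tone (the root of G# minor triad).

G# minor triad contains G#, B, D#; G# is the root, so it is a chord tone.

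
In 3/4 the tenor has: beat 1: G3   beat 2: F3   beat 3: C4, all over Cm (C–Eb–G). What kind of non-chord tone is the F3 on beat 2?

The harmony at that moment is C minor triad (C, Eb, G); F3 is not a chord tone.
It is approached by step down from G3 and left by leap up to C4.
Step in, leap out, on a weak beat — an escape tone.

Escape tone.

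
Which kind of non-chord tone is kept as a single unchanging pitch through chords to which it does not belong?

Pedal tone.

Approach: none. Departure: none — a single pitch is sustained while the chords change around it, passing through harmonies that do not contain it.
No melodic motion at all; the dissonance is created entirely by the moving harmonies against the stationary note — a pedal tone (pedal point).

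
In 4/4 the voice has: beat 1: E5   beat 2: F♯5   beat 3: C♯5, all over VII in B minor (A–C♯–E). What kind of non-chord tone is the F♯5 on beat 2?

Escape tone.

The harmony at that moment is A major triad (A, C♯, E); F♯5 is not a chord tone.
It is approached by step up from E5 and left by leap down to C♯5.
Step in, leap out, on a weak beat — an escape tone.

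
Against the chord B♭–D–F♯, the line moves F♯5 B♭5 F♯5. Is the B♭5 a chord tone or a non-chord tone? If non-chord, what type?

Bb augmented triad contains B♭, D, F♯; B♭ is the root, so it is a chord tone.

Chord tone (the root of Bb augmented triad).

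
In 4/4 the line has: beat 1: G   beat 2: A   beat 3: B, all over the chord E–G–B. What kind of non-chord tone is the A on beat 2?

The harmony at that moment is E minor triad (E, G, B); A is not a chord tone.
It is approached by step up from G and left by step up to B.
Step in, step out in the same direction — a passing tone.

Passing tone.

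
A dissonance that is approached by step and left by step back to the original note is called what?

Neighbor tone.

Approach: by step. Departure: by step in the opposite direction, back to the starting pitch.
Stepwise on both sides but reversing to return to the same chord tone — a neighbor tone. (Had it continued onward in the same direction it would be a passing tone instead.)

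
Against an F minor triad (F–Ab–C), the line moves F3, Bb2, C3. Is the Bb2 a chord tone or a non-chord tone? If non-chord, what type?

The harmony at that moment is F minor triad (F, Ab, C); Bb2 is not a chord tone.
It is approached by leap down from F3 and left by step up to C3.
Leap in, step out — an appoggiatura.

Non-chord tone — an appoggiatura.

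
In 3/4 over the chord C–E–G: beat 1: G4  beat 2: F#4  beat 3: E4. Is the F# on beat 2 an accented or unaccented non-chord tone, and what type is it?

Unaccented passing tone.

The harmony at that moment is C major triad (C, E, G); F#4 is not a chord tone.
It is approached by step down from G4 and left by step down to E4.
Step in, step out in the same direction — a passing tone.
It falls on a weak beat, so it is unaccented.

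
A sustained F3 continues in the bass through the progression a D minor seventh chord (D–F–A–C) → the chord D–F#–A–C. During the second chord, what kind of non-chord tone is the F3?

The harmony at that moment is D dominant seventh chord (D, F#, A, C); F3 is not a chord tone.
It is held over (the same pitch as the preceding F3) and then sustained as the same pitch into the next harmony.
Sustained through a change of harmony — a pedal tone.

Pedal tone (pedal point).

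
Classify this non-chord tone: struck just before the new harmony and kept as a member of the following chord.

Approach: ahead of the chord change (typically by step), so it is dissonant against the current harmony. Departure: none — the same pitch is restated or held and is a chord tone of the new harmony.
Dissonant first, consonant once the harmony catches up: the note simply arrives early — an anticipation. (The reverse timing, consonant first and dissonant after the change, would be a suspension or retardation.)

Anticipation.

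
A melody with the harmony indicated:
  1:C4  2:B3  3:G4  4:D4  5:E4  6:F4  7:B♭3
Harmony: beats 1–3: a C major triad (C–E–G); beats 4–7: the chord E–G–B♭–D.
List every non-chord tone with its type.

The harmony at that moment is C major triad (C, E, G); B3 is not a chord tone.
It is approached by step down from C4 and left by leap up to G4.
Step in, leap out — an escape tone.
The harmony at that moment is E half-diminished seventh chord (E, G, B♭, D); F4 is not a chord tone.
It is approached by step up from E4 and left by leap down to B♭3.
Step in, leap out — an escape tone.

B3 (beat 2) — escape tone; F4 (beat 6) — escape tone.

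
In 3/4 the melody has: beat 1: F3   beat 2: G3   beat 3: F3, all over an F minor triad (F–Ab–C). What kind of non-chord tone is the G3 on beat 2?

The harmony at that moment is F minor triad (F, Ab, C); G3 is not a chord tone.
It is approached by step up from F3 and left by step down to F3.
Step away and step back to the same note — a neighbor tone (upper neighbor).

Upper neighbor tone.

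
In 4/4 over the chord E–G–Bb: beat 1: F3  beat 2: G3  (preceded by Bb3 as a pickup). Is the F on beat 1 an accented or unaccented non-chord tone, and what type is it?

The harmony at that moment is E diminished triad (E, G, Bb); F3 is not a chord tone.
It is approached by leap down from Bb3 and left by step up to G3.
Leap in, step out — an appoggiatura.
It falls on the downbeat, so it is accented.

Accented appoggiatura.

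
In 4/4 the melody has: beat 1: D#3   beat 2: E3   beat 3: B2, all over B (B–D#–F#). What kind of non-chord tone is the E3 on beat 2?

Escape tone.

The harmony at that moment is B major triad (B, D#, F#); E3 is not a chord tone.
It is approached by step up from D#3 and left by leap down to B2.
Step in, leap out, on a weak beat — an escape tone.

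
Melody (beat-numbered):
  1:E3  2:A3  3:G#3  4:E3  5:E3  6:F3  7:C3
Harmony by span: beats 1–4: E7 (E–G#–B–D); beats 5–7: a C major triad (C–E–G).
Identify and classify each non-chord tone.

The harmony at that moment is E dominant seventh chord (E, G#, B, D); A3 is not a chord tone.
It is approached by leap up from E3 and left by step down to G#3.
Leap in, step out — an appoggiatura.
The harmony at that moment is C major triad (C, E, G); F3 is not a chord tone.
It is approached by step up from E3 and left by leap down to C3.
Step in, leap out — an escape tone.

A3 (beat 2) — appoggiatura; F3 (beat 6) — escape tone.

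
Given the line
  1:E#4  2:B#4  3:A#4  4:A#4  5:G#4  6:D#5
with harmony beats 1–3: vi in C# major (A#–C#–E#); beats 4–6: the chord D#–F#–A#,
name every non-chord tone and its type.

The harmony at that moment is A# minor triad (A#, C#, E#); B#4 is not a chord tone.
It is approached by leap up from E#4 and left by step down to A#4.
Leap in, step out — an appoggiatura.
The harmony at that moment is D# minor triad (D#, F#, A#); G#4 is not a chord tone.
It is approached by step down from A#4 and left by leap up to D#5.
Step in, leap out — an escape tone.

B#4 (beat 2) — appoggiatura; G#4 (beat 5) — escape tone.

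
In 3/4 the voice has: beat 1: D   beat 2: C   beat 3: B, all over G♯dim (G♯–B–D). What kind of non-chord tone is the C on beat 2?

Passing tone.

The harmony at that moment is G♯ diminished triad (G♯, B, D); C is not a chord tone.
It is approached by step down from D and left by step down to B.
Step in, step out in the same direction — a passing tone.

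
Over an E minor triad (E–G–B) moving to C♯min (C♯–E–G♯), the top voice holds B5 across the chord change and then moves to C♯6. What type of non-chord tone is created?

The harmony at that moment is C♯ minor triad (C♯, E, G♯); B5 is not a chord tone.
It is held over (the same pitch as the preceding B5) and left by step up to C♯6.
Held over from the previous chord and resolving up by step — a retardation.

B5 is a retardation.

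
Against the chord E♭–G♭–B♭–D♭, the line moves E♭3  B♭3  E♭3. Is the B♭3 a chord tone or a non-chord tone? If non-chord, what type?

Chord tone (the fifth of Eb minor seventh chord).

Eb minor seventh chord contains E♭, G♭, B♭, D♭; B♭ is the fifth, so it is a chord tone.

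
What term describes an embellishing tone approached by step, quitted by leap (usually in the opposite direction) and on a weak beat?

Approach: by step. Departure: by leap. Metric position: weak.
Step in, leap out, from a weak position — an escape tone (échappée). (It is the mirror image of the appoggiatura, which leaps in and steps out on a strong beat.)

Escape tone.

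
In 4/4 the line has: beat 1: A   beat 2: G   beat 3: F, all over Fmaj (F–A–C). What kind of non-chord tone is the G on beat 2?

The harmony at that moment is F major triad (F, A, C); G is not a chord tone.
It is approached by step down from A and left by step down to F.
Step in, step out in the same direction — a passing tone.

Passing tone.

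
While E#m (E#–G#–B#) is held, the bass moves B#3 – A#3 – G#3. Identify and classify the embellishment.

A#3 is a passing tone.

The harmony at that moment is E# minor triad (E#, G#, B#); A#3 is not a chord tone.
It is approached by step down from B#3 and left by step down to G#3.
Step in, step out in the same direction — a passing tone.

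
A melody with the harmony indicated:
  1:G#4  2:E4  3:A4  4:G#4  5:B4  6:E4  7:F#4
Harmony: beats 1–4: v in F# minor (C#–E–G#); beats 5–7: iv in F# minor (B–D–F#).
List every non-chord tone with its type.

A4 (beat 3) — appoggiatura; E4 (beat 6) — appoggiatura.

The harmony at that moment is C# minor triad (C#, E, G#); A4 is not a chord tone.
It is approached by leap up from E4 and left by step down to G#4.
Leap in, step out — an appoggiatura.
The harmony at that moment is B minor triad (B, D, F#); E4 is not a chord tone.
It is approached by leap down from B4 and left by step up to F#4.
Leap in, step out — an appoggiatura.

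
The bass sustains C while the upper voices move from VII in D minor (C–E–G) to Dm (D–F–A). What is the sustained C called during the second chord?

Pedal tone (pedal point).

The harmony at that moment is D minor triad (D, F, A); C is not a chord tone.
It is held over (the same pitch as the preceding C) and then sustained as the same pitch into the next harmony.
Sustained through a change of harmony — a pedal tone.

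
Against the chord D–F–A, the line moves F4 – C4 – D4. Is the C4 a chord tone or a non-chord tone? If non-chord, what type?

Non-chord tone — an appoggiatura.

The harmony at that moment is D minor triad (D, F, A); C4 is not a chord tone.
It is approached by leap down from F4 and left by step up to D4.
Leap in, step out — an appoggiatura.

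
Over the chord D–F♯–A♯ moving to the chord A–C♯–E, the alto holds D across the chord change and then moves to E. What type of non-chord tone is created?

The harmony at that moment is A major triad (A, C♯, E); D is not a chord tone.
It is held over (the same pitch as the preceding D) and left by step up to E.
Held over from the previous chord and resolving up by step — a retardation.

D is a retardation.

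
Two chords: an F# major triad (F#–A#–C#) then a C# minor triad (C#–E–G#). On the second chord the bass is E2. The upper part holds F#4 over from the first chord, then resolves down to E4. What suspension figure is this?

9–8 suspension.

At the second chord the bass is E2. The suspended F#4 lies a ninth above the bass; after resolving down by step to E4, the interval above the bass becomes an octave.
Suspension figures are named by those two intervals: 9–8.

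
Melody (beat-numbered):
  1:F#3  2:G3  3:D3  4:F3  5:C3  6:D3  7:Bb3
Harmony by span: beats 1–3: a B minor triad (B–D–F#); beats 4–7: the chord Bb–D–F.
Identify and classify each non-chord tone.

G3 (beat 2) — escape tone; C3 (beat 5) — appoggiatura.

The harmony at that moment is B minor triad (B, D, F#); G3 is not a chord tone.
It is approached by step up from F#3 and left by leap down to D3.
Step in, leap out — an escape tone.
The harmony at that moment is Bb major triad (Bb, D, F); C3 is not a chord tone.
It is approached by leap down from F3 and left by step up to D3.
Leap in, step out — an appoggiatura.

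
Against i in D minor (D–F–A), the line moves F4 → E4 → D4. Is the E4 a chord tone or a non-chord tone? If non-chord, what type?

Non-chord tone — a passing tone.

The harmony at that moment is D minor triad (D, F, A); E4 is not a chord tone.
It is approached by step down from F4 and left by step down to D4.
Step in, step out in the same direction — a passing tone.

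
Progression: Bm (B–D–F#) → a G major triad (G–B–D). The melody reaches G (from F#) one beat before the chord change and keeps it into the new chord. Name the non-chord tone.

The harmony at that moment is B minor triad (B, D, F#); G is not a chord tone.
It is approached by step up from F# and then sustained as the same pitch into the next harmony.
Arriving early and becoming a chord tone when the harmony changes — an anticipation.

G is an anticipation.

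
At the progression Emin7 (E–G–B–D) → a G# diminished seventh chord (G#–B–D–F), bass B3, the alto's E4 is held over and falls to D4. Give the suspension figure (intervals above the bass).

At the second chord the bass is B3. The suspended E4 lies a fourth above the bass; after resolving down by step to D4, the interval above the bass becomes a third.
Suspension figures are named by those two intervals: 4–3.

4–3 suspension.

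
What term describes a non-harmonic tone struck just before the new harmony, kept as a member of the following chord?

Approach: ahead of the chord change (typically by step), so it is dissonant against the current harmony. Departure: none — the same pitch is restated or held and is a chord tone of the new harmony.
Dissonant first, consonant once the harmony catches up: the note simply arrives early — an anticipation. (The reverse timing, consonant first and dissonant after the change, would be a suspension or retardation.)

Anticipation.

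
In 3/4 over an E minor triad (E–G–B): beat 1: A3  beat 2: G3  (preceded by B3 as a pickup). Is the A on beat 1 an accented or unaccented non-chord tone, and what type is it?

The harmony at that moment is E minor triad (E, G, B); A3 is not a chord tone.
It is approached by step down from B3 and left by step down to G3.
Step in, step out in the same direction — a passing tone.
It falls on the downbeat, so it is accented.

Accented passing tone.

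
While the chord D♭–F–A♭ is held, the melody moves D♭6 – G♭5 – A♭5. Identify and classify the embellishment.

The harmony at that moment is D♭ major triad (D♭, F, A♭); G♭5 is not a chord tone.
It is approached by leap down from D♭6 and left by step up to A♭5.
Leap in, step out — an appoggiatura.

G♭5 is an appoggiatura.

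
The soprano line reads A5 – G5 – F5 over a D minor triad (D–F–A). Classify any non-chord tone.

The harmony at that moment is D minor triad (D, F, A); G5 is not a chord tone.
It is approached by step down from A5 and left by step down to F5.
Step in, step out in the same direction — a passing tone.

G5 is a passing tone.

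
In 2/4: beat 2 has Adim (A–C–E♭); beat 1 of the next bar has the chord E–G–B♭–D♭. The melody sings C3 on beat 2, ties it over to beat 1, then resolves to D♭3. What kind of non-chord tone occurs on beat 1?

The harmony at that moment is E diminished seventh chord (E, G, B♭, D♭); C3 is not a chord tone.
It is held over (the same pitch as the preceding C3) and left by step up to D♭3.
Held over from the previous chord and resolving up by step — a retardation.

Retardation.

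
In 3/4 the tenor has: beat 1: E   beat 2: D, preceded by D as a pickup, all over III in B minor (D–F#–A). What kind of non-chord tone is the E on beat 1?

The harmony at that moment is D major triad (D, F#, A); E is not a chord tone.
It is approached by step up from D and left by step down to D.
Step away and step back to the same note — a neighbor tone (upper neighbor).

Upper neighbor tone.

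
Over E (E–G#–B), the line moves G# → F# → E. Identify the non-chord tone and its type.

The harmony at that moment is E major triad (E, G#, B); F# is not a chord tone.
It is approached by step down from G# and left by step down to E.
Step in, step out in the same direction — a passing tone.

F# is a passing tone.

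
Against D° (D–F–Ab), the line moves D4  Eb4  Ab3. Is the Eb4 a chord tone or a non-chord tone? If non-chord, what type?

Non-chord tone — an escape tone.

The harmony at that moment is D diminished triad (D, F, Ab); Eb4 is not a chord tone.
It is approached by step up from D4 and left by leap down to Ab3.
Step in, leap out — an escape tone.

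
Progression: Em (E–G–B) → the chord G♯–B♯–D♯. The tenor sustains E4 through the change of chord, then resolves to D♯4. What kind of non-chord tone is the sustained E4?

The harmony at that moment is G♯ major triad (G♯, B♯, D♯); E4 is not a chord tone.
It is held over (the same pitch as the preceding E4) and left by step down to D♯4.
Held over from the previous chord and resolving down by step — a suspension.

E4 is a suspension.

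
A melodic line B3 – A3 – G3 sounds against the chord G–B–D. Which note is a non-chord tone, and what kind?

A3 is a passing tone.

The harmony at that moment is G major triad (G, B, D); A3 is not a chord tone.
It is approached by step down from B3 and left by step down to G3.
Step in, step out in the same direction — a passing tone.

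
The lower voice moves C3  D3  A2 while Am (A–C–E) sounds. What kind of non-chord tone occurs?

The harmony at that moment is A minor triad (A, C, E); D3 is not a chord tone.
It is approached by step up from C3 and left by leap down to A2.
Step in, leap out — an escape tone.

D3 is an escape tone.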